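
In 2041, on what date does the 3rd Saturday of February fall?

February 2041 begins on a Friday, so the first Saturday is February 2 (1 day later).
The 3rd Saturday is 2 weeks later: 2 + 14 = 16.

2041-02-16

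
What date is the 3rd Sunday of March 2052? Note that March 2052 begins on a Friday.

March 17, 2052

March 2052 begins on a Friday, so the first Sunday is March 3 (2 days later).
The 3rd Sunday is 2 weeks later: 3 + 14 = 17.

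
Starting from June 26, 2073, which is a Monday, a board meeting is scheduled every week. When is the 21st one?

The 21st occurrence is 20 intervals after the first: 20 × 7 = 140 days after June 26, 2073.
June has 30 days — 4 days to the end of June leaves 136.
July has 31 days (105 left).
August has 31 days (74 left).
September has 30 days (44 left).
October has 31 days (13 left).
13 days into November → November 13, 2073.

November 13, 2073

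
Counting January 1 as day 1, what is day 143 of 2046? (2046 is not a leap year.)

January has 31 days (143 − 31 = 112 remain).
February has 28 days (112 − 28 = 84 remain).
March has 31 days (84 − 31 = 53 remain).
April has 30 days (53 − 30 = 23 remain).
23 into May → May 23.

2046-05-23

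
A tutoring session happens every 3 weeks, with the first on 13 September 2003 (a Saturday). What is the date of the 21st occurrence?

The 21st occurrence is 20 intervals after the first: 20 × 21 = 420 days after 13 September 2003.
September has 30 days — 17 days to the end of September leaves 403.
From end of September to end of 2003 is 92 days (311 left).
January has 31 days (280 left).
February has 29 days (251 left).
March has 31 days (220 left).
April has 30 days (190 left).
May has 31 days (159 left).
June has 30 days (129 left).
July has 31 days (98 left).
August has 31 days (67 left).
September has 30 days (37 left).
October has 31 days (6 left).
6 days into November → 6 November 2004.

6 November 2004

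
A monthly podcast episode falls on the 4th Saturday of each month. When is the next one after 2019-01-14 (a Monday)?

2019-01-26

January 2019 starts on a Tuesday; its first Saturday is the 5th, so the 4th Saturday is the 26th — 2019-01-26.
2019-01-26 is after 2019-01-14, so that is the next one.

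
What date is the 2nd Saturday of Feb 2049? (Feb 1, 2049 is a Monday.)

Feb 2049 begins on a Monday, so the first Saturday is Feb 6 (5 days later).
The 2nd Saturday is 1 weeks later: 6 + 7 = 13.

Feb 13, 2049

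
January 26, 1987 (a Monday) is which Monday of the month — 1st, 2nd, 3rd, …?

4th

Day 26 falls in week ⌈26/7⌉ of the month.
Days 1–7 hold the 1st Monday, 8–14 the 2nd, 15–21 the 3rd, 22–28 the 4th, 29–31 the 5th.
26 is in the range for the 4th.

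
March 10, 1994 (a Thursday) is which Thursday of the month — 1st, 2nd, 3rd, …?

Day 10 falls in week ⌈10/7⌉ of the month.
Days 1–7 hold the 1st Thursday, 8–14 the 2nd, 15–21 the 3rd, 22–28 the 4th, 29–31 the 5th.
10 is in the range for the 2nd.

2nd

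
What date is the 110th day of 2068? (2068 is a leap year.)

2068-04-19

January has 31 days (110 − 31 = 79 remain).
February has 29 days (79 − 29 = 50 remain).
March has 31 days (50 − 31 = 19 remain).
19 into April → April 19.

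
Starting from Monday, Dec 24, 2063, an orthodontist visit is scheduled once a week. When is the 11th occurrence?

Mar 3, 2064

The 11th occurrence is 10 intervals after the first: 10 × 7 = 70 days after Dec 24, 2063.
Dec has 31 days — 7 days to the end of Dec leaves 63.
Jan has 31 days (32 left).
Feb has 29 days (3 left).
3 days into Mar → Mar 3, 2064.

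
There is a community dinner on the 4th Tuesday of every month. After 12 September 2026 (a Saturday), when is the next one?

22 September 2026

September 2026 starts on a Tuesday; its first Tuesday is the 1st, so the 4th Tuesday is the 22nd — 22 September 2026.
22 September 2026 is after 12 September 2026, so that is the next one.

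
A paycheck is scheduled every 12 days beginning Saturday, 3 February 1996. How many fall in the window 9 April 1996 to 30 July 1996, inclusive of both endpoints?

9

Occurrences land 12·i days after 3 February 1996 for i = 0, 1, 2, …
9 April 1996 is 66 days after the start; 66 ÷ 12 = 5 remainder 6; since the remainder is 6, round up to i = 6. First occurrence in the window: #7 on 15 April 1996 (6×12 = 72 days in).
30 July 1996 is 178 days after the start; 178 ÷ 12 = 14 remainder 10. Last occurrence in the window: #15 on 20 July 1996.
Occurrences #7 through #15: 9 in total.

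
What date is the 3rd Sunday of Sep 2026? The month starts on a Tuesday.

Sep 20, 2026

Sep 2026 begins on a Tuesday, so the first Sunday is Sep 6 (5 days later).
The 3rd Sunday is 2 weeks later: 6 + 14 = 20.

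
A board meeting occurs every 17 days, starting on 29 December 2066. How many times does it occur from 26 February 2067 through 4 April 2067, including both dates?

2

Occurrences land 17·i days after 29 December 2066 for i = 0, 1, 2, …
26 February 2067 is 59 days after the start; 59 ÷ 17 = 3 remainder 8; since the remainder is 8, round up to i = 4. First occurrence in the window: #5 on 7 March 2067 (4×17 = 68 days in).
4 April 2067 is 96 days after the start; 96 ÷ 17 = 5 remainder 11. Last occurrence in the window: #6 on 24 March 2067.
Occurrences #5 through #6: 2 in total.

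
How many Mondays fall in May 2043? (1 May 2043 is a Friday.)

1 May 2043 is a Friday; the first Monday on or after it is 4 May 2043 (3 days later).
From 4 May 2043 to 31 May 2043 is 31 − 4 = 27 days.
27 ÷ 7 = 3 full weeks with remainder 6, so 3 more Mondays after the first → 4.

4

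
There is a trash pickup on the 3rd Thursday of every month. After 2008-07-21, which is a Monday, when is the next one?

2008-08-21

July 2008 starts on a Tuesday; its first Thursday is the 3rd, so the 3rd Thursday is the 17th — 2008-07-17.
That is not after 2008-07-21, so look at August 2008.
August 2008 starts on a Friday; its first Thursday is the 7th, so the 3rd Thursday is the 21st — 2008-08-21.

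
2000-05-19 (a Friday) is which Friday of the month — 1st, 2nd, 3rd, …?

3rd

Day 19 falls in week ⌈19/7⌉ of the month.
Days 1–7 hold the 1st Friday, 8–14 the 2nd, 15–21 the 3rd, 22–28 the 4th, 29–31 the 5th.
19 is in the range for the 3rd.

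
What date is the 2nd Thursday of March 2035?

8 March 2035

The first Thursday of March 2035 is March 1.
The 2nd Thursday is 1 weeks later: 1 + 7 = 8.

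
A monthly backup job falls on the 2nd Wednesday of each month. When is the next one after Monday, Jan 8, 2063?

Jan 2063 starts on a Monday; its first Wednesday is the 3rd, so the 2nd Wednesday is the 10th — Jan 10, 2063.
Jan 10, 2063 is after Jan 8, 2063, so that is the next one.

Jan 10, 2063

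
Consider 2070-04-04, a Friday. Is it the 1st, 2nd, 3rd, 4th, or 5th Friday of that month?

1st

Day 4 falls in week ⌈4/7⌉ of the month.
Days 1–7 hold the 1st Friday, 8–14 the 2nd, 15–21 the 3rd, 22–28 the 4th, 29–31 the 5th.
4 is in the range for the 1st.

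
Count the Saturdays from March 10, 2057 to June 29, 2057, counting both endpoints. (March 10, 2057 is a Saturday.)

March 10, 2057 is a Saturday; the first Saturday on or after it is March 10, 2057.
From March 10, 2057 to June 29, 2057: 21 + 30 + 31 + 29 = 111 days (rest of March, April, May, June).
111 ÷ 7 = 15 full weeks with remainder 6, so 15 more Saturdays after the first → 16.

16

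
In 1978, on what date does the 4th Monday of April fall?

April 1978 begins on a Saturday, so the first Monday is April 3 (2 days later).
The 4th Monday is 3 weeks later: 3 + 21 = 24.

24 April 1978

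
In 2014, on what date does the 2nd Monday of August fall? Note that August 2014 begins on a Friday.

11 August 2014

August 2014 begins on a Friday, so the first Monday is August 4 (3 days later).
The 2nd Monday is 1 weeks later: 4 + 7 = 11.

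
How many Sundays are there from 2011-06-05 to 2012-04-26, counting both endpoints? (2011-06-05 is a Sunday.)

47

2011-06-05 is a Sunday; the first Sunday on or after it is 2011-06-05.
From 2011-06-05 to 2012-04-26: 25 + 31 + 31 + 30 + 31 + 30 + 31 + 31 + 29 + 31 + 26 = 326 days (rest of June, July, August, September, October, November, December, January, February, March, April).
326 ÷ 7 = 46 full weeks with remainder 4, so 46 more Sundays after the first → 47.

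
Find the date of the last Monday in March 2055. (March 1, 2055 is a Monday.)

March 2055 begins on a Monday, so the first Monday is March 1.
March 2055 has 31 days. Adding weeks: 1, 8, 15, 22, 29 — the last one ≤ 31 is the 29th.

2055-03-29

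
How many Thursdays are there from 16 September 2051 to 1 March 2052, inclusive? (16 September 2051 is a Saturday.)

16 September 2051 is a Saturday; the first Thursday on or after it is 21 September 2051 (5 days later).
From 21 September 2051 to 1 March 2052: 9 + 31 + 30 + 31 + 31 + 29 + 1 = 162 days (rest of September, October, November, December, January, February, March).
162 ÷ 7 = 23 full weeks with remainder 1, so 23 more Thursdays after the first → 24.

24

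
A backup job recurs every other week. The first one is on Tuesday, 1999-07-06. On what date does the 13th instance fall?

The 13th occurrence is 12 intervals after the first: 12 × 14 = 168 days after 1999-07-06.
July has 31 days — 25 days to the end of July leaves 143.
August has 31 days (112 left).
September has 30 days (82 left).
October has 31 days (51 left).
November has 30 days (21 left).
21 days into December → 1999-12-21.

1999-12-21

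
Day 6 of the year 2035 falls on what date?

6 into January → January 6.

2035-01-06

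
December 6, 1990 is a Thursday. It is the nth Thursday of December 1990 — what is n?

Day 6 falls in week ⌈6/7⌉ of the month.
Days 1–7 hold the 1st Thursday, 8–14 the 2nd, 15–21 the 3rd, 22–28 the 4th, 29–31 the 5th.
6 is in the range for the 1st.

1st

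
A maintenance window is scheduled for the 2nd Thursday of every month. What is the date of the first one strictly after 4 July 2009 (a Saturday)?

July 2009 starts on a Wednesday; its first Thursday is the 2nd, so the 2nd Thursday is the 9th — 9 July 2009.
9 July 2009 is after 4 July 2009, so that is the next one.

9 July 2009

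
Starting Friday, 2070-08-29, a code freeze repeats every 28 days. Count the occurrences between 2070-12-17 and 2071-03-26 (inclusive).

Occurrences land 28·i days after 2070-08-29 for i = 0, 1, 2, …
2070-12-17 is 110 days after the start; 110 ÷ 28 = 3 remainder 26; since the remainder is 26, round up to i = 4. First occurrence in the window: #5 on 2070-12-19 (4×28 = 112 days in).
2071-03-26 is 209 days after the start; 209 ÷ 28 = 7 remainder 13. Last occurrence in the window: #8 on 2071-03-13.
Occurrences #5 through #8: 4 in total.

4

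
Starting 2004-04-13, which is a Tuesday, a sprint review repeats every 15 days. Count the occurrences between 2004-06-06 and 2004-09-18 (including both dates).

7

Occurrences land 15·i days after 2004-04-13 for i = 0, 1, 2, …
2004-06-06 is 54 days after the start; 54 ÷ 15 = 3 remainder 9; since the remainder is 9, round up to i = 4. First occurrence in the window: #5 on 2004-06-12 (4×15 = 60 days in).
2004-09-18 is 158 days after the start; 158 ÷ 15 = 10 remainder 8. Last occurrence in the window: #11 on 2004-09-10.
Occurrences #5 through #11: 7 in total.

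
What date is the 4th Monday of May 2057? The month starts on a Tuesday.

May 2057 begins on a Tuesday, so the first Monday is May 7 (6 days later).
The 4th Monday is 3 weeks later: 7 + 21 = 28.

May 28, 2057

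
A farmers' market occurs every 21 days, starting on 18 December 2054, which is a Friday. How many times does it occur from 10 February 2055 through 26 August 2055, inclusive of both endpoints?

Occurrences land 21·i days after 18 December 2054 for i = 0, 1, 2, …
10 February 2055 is 54 days after the start; 54 ÷ 21 = 2 remainder 12; since the remainder is 12, round up to i = 3. First occurrence in the window: #4 on 19 February 2055 (3×21 = 63 days in).
26 August 2055 is 251 days after the start; 251 ÷ 21 = 11 remainder 20. Last occurrence in the window: #12 on 6 August 2055.
Occurrences #4 through #12: 9 in total.

9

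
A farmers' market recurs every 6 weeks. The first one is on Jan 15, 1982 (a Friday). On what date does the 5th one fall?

Jul 2, 1982

The 5th occurrence is 4 intervals after the first: 4 × 42 = 168 days after Jan 15, 1982.
Jan has 31 days — 16 days to the end of Jan leaves 152.
Feb has 28 days (124 left).
Mar has 31 days (93 left).
Apr has 30 days (63 left).
May has 31 days (32 left).
Jun has 30 days (2 left).
2 days into Jul → Jul 2, 1982.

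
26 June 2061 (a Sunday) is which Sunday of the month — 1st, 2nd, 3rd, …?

4th

Day 26 falls in week ⌈26/7⌉ of the month.
Days 1–7 hold the 1st Sunday, 8–14 the 2nd, 15–21 the 3rd, 22–28 the 4th, 29–31 the 5th.
26 is in the range for the 4th.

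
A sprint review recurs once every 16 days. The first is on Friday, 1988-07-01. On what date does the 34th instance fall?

The 34th occurrence is 33 intervals after the first: 33 × 16 = 528 days after 1988-07-01.
July has 31 days — 30 days to the end of July leaves 498.
From end of July to end of 1988 is 153 days (345 left).
January has 31 days (314 left).
February has 28 days (286 left).
March has 31 days (255 left).
April has 30 days (225 left).
May has 31 days (194 left).
June has 30 days (164 left).
July has 31 days (133 left).
August has 31 days (102 left).
September has 30 days (72 left).
October has 31 days (41 left).
November has 30 days (11 left).
11 days into December → 1989-12-11.

1989-12-11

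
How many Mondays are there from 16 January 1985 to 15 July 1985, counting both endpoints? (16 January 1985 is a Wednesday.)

26

16 January 1985 is a Wednesday; the first Monday on or after it is 21 January 1985 (5 days later).
From 21 January 1985 to 15 July 1985: 10 + 28 + 31 + 30 + 31 + 30 + 15 = 175 days (rest of January, February, March, April, May, June, July).
175 ÷ 7 = 25 full weeks with remainder 0, so 25 more Mondays after the first → 26.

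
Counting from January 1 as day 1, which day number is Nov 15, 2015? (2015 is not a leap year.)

319

Days in months before Nov: 31 + 28 + 31 + 30 + 31 + 30 + 31 + 31 + 30 + 31 = 304.
Plus 15 days into Nov → day 319.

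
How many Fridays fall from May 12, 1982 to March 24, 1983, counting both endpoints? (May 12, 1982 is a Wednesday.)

45

May 12, 1982 is a Wednesday; the first Friday on or after it is May 14, 1982 (2 days later).
From May 14, 1982 to March 24, 1983: 17 + 30 + 31 + 31 + 30 + 31 + 30 + 31 + 31 + 28 + 24 = 314 days (rest of May, June, July, August, September, October, November, December, January, February, March).
314 ÷ 7 = 44 full weeks with remainder 6, so 44 more Fridays after the first → 45.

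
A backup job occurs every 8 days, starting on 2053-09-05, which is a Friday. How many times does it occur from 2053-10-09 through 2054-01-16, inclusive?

12

Occurrences land 8·i days after 2053-09-05 for i = 0, 1, 2, …
2053-10-09 is 34 days after the start; 34 ÷ 8 = 4 remainder 2; since the remainder is 2, round up to i = 5. First occurrence in the window: #6 on 2053-10-15 (5×8 = 40 days in).
2054-01-16 is 133 days after the start; 133 ÷ 8 = 16 remainder 5. Last occurrence in the window: #17 on 2054-01-11.
Occurrences #6 through #17: 12 in total.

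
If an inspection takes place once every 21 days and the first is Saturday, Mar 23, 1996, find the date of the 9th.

The 9th occurrence is 8 intervals after the first: 8 × 21 = 168 days after Mar 23, 1996.
Mar has 31 days — 8 days to the end of Mar leaves 160.
Apr has 30 days (130 left).
May has 31 days (99 left).
Jun has 30 days (69 left).
Jul has 31 days (38 left).
Aug has 31 days (7 left).
7 days into Sep → Sep 7, 1996.

Sep 7, 1996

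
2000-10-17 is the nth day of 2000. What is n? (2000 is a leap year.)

291

Days in months before October: 31 + 29 + 31 + 30 + 31 + 30 + 31 + 31 + 30 = 274.
Plus 17 days into October → day 291.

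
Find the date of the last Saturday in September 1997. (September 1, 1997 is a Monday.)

27 September 1997

September 1997 begins on a Monday, so the first Saturday is September 6 (5 days later).
September 1997 has 30 days. Adding weeks: 6, 13, 20, 27 — the last one ≤ 30 is the 27th.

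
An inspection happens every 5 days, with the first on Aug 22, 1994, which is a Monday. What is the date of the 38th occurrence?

The 38th occurrence is 37 intervals after the first: 37 × 5 = 185 days after Aug 22, 1994.
Aug has 31 days — 9 days to the end of Aug leaves 176.
Sep has 30 days (146 left).
Oct has 31 days (115 left).
Nov has 30 days (85 left).
Dec has 31 days (54 left).
Jan has 31 days (23 left).
23 days into Feb → Feb 23, 1995.

Feb 23, 1995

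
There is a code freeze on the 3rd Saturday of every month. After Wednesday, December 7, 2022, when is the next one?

December 17, 2022

December 2022 starts on a Thursday; its first Saturday is the 3rd, so the 3rd Saturday is the 17th — December 17, 2022.
December 17, 2022 is after December 7, 2022, so that is the next one.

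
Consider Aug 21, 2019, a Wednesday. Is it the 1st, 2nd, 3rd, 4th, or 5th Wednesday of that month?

3rd

Day 21 falls in week ⌈21/7⌉ of the month.
Days 1–7 hold the 1st Wednesday, 8–14 the 2nd, 15–21 the 3rd, 22–28 the 4th, 29–31 the 5th.
21 is in the range for the 3rd.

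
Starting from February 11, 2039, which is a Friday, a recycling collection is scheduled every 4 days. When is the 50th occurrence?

August 26, 2039

The 50th occurrence is 49 intervals after the first: 49 × 4 = 196 days after February 11, 2039.
February has 28 days — 17 days to the end of February leaves 179.
March has 31 days (148 left).
April has 30 days (118 left).
May has 31 days (87 left).
June has 30 days (57 left).
July has 31 days (26 left).
26 days into August → August 26, 2039.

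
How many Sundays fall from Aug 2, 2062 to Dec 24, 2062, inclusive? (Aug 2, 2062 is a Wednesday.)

21

Aug 2, 2062 is a Wednesday; the first Sunday on or after it is Aug 6, 2062 (4 days later).
From Aug 6, 2062 to Dec 24, 2062: 25 + 30 + 31 + 30 + 24 = 140 days (rest of Aug, Sep, Oct, Nov, Dec).
140 ÷ 7 = 20 full weeks with remainder 0, so 20 more Sundays after the first → 21.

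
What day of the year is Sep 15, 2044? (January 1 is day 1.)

259

Days in months before Sep: 31 + 29 + 31 + 30 + 31 + 30 + 31 + 31 = 244.
Plus 15 days into Sep → day 259.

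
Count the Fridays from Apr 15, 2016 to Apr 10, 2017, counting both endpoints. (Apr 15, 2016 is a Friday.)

52

Apr 15, 2016 is a Friday; the first Friday on or after it is Apr 15, 2016.
From Apr 15, 2016 to Apr 10, 2017: 260 + 100 = 360 days (rest of 2016, to Apr 10, 2017 in 2017).
360 ÷ 7 = 51 full weeks with remainder 3, so 51 more Fridays after the first → 52.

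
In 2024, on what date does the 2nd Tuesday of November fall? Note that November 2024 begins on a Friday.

November 2024 begins on a Friday, so the first Tuesday is November 5 (4 days later).
The 2nd Tuesday is 1 weeks later: 5 + 7 = 12.

2024-11-12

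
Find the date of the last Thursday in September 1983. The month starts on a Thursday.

September 1983 begins on a Thursday, so the first Thursday is September 1.
September 1983 has 30 days. Adding weeks: 1, 8, 15, 22, 29 — the last one ≤ 30 is the 29th.

29 September 1983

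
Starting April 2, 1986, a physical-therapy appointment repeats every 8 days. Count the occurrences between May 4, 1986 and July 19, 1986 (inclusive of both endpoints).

10

Occurrences land 8·i days after April 2, 1986 for i = 0, 1, 2, …
May 4, 1986 is 32 days after the start; 32 ÷ 8 = 4 remainder 0. First occurrence in the window: #5 on May 4, 1986 (4×8 = 32 days in).
July 19, 1986 is 108 days after the start; 108 ÷ 8 = 13 remainder 4. Last occurrence in the window: #14 on July 15, 1986.
Occurrences #5 through #14: 10 in total.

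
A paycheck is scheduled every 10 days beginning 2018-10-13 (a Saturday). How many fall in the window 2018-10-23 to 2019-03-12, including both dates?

15

Occurrences land 10·i days after 2018-10-13 for i = 0, 1, 2, …
2018-10-23 is 10 days after the start; 10 ÷ 10 = 1 remainder 0. First occurrence in the window: #2 on 2018-10-23 (1×10 = 10 days in).
2019-03-12 is 150 days after the start; 150 ÷ 10 = 15 remainder 0. Last occurrence in the window: #16 on 2019-03-12.
Occurrences #2 through #16: 15 in total.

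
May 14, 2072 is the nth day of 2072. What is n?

Days in months before May: 31 + 29 + 31 + 30 = 121.
Plus 14 days into May → day 135.

135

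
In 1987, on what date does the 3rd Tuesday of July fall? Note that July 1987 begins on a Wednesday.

July 21, 1987

July 1987 begins on a Wednesday, so the first Tuesday is July 7 (6 days later).
The 3rd Tuesday is 2 weeks later: 7 + 14 = 21.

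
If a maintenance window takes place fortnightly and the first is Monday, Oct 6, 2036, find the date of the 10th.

The 10th occurrence is 9 intervals after the first: 9 × 14 = 126 days after Oct 6, 2036.
Oct has 31 days — 25 days to the end of Oct leaves 101.
Nov has 30 days (71 left).
Dec has 31 days (40 left).
Jan has 31 days (9 left).
9 days into Feb → Feb 9, 2037.

Feb 9, 2037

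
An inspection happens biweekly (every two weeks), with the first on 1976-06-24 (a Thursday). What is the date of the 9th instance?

The 9th occurrence is 8 intervals after the first: 8 × 14 = 112 days after 1976-06-24.
June has 30 days — 6 days to the end of June leaves 106.
July has 31 days (75 left).
August has 31 days (44 left).
September has 30 days (14 left).
14 days into October → 1976-10-14.

1976-10-14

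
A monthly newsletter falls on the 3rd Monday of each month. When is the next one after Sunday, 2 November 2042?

17 November 2042

November 2042 starts on a Saturday; its first Monday is the 3rd, so the 3rd Monday is the 17th — 17 November 2042.
17 November 2042 is after 2 November 2042, so that is the next one.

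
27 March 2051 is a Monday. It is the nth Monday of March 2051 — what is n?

Day 27 falls in week ⌈27/7⌉ of the month.
Days 1–7 hold the 1st Monday, 8–14 the 2nd, 15–21 the 3rd, 22–28 the 4th, 29–31 the 5th.
27 is in the range for the 4th.

4th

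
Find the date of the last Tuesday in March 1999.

1999-03-30

March 1999 begins on a Monday, so the first Tuesday is March 2 (1 day later).
March 1999 has 31 days. Adding weeks: 2, 9, 16, 23, 30 — the last one ≤ 31 is the 30th.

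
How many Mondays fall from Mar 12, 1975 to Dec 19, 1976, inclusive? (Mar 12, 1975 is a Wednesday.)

Mar 12, 1975 is a Wednesday; the first Monday on or after it is Mar 17, 1975 (5 days later).
From Mar 17, 1975 to Dec 19, 1976: 289 + 354 = 643 days (rest of 1975, to Dec 19, 1976 in 1976).
643 ÷ 7 = 91 full weeks with remainder 6, so 91 more Mondays after the first → 92.

92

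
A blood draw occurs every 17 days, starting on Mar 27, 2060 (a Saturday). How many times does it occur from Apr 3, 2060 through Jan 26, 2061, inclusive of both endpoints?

17

Occurrences land 17·i days after Mar 27, 2060 for i = 0, 1, 2, …
Apr 3, 2060 is 7 days after the start; 7 ÷ 17 = 0 remainder 7; since the remainder is 7, round up to i = 1. First occurrence in the window: #2 on Apr 13, 2060 (1×17 = 17 days in).
Jan 26, 2061 is 305 days after the start; 305 ÷ 17 = 17 remainder 16. Last occurrence in the window: #18 on Jan 10, 2061.
Occurrences #2 through #18: 17 in total.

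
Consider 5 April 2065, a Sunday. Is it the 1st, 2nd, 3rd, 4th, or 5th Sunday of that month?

1st

Day 5 falls in week ⌈5/7⌉ of the month.
Days 1–7 hold the 1st Sunday, 8–14 the 2nd, 15–21 the 3rd, 22–28 the 4th, 29–31 the 5th.
5 is in the range for the 1st.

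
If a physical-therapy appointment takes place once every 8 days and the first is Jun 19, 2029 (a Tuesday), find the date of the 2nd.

Jun 27, 2029

The 2nd occurrence is 1 interval after the first: 1 × 8 = 8 days after Jun 19, 2029.
8 days later is Jun 27, 2029.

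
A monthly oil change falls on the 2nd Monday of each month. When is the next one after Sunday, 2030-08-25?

2030-09-09

August 2030 starts on a Thursday; its first Monday is the 5th, so the 2nd Monday is the 12th — 2030-08-12.
That is not after 2030-08-25, so look at September 2030.
September 2030 starts on a Sunday; its first Monday is the 2nd, so the 2nd Monday is the 9th — 2030-09-09.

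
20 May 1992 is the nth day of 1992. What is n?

Days in months before May: 31 + 29 + 31 + 30 = 121.
Plus 20 days into May → day 141.

141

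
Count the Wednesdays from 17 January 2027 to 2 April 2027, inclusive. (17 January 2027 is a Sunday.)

11

17 January 2027 is a Sunday; the first Wednesday on or after it is 20 January 2027 (3 days later).
From 20 January 2027 to 2 April 2027: 11 + 28 + 31 + 2 = 72 days (rest of January, February, March, April).
72 ÷ 7 = 10 full weeks with remainder 2, so 10 more Wednesdays after the first → 11.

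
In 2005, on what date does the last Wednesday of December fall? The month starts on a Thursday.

December 28, 2005

December 2005 begins on a Thursday, so the first Wednesday is December 7 (6 days later).
December 2005 has 31 days. Adding weeks: 7, 14, 21, 28 — the last one ≤ 31 is the 28th.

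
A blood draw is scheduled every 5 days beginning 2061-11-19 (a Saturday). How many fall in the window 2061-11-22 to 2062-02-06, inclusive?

15

Occurrences land 5·i days after 2061-11-19 for i = 0, 1, 2, …
2061-11-22 is 3 days after the start; 3 ÷ 5 = 0 remainder 3; since the remainder is 3, round up to i = 1. First occurrence in the window: #2 on 2061-11-24 (1×5 = 5 days in).
2062-02-06 is 79 days after the start; 79 ÷ 5 = 15 remainder 4. Last occurrence in the window: #16 on 2062-02-02.
Occurrences #2 through #16: 15 in total.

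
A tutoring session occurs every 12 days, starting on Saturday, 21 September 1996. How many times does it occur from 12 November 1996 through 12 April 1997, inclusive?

Occurrences land 12·i days after 21 September 1996 for i = 0, 1, 2, …
12 November 1996 is 52 days after the start; 52 ÷ 12 = 4 remainder 4; since the remainder is 4, round up to i = 5. First occurrence in the window: #6 on 20 November 1996 (5×12 = 60 days in).
12 April 1997 is 203 days after the start; 203 ÷ 12 = 16 remainder 11. Last occurrence in the window: #17 on 1 April 1997.
Occurrences #6 through #17: 12 in total.

12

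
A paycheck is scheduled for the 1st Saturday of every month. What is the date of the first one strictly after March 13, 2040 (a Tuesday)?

March 2040 starts on a Thursday, so its 1st Saturday is March 3, 2040 (2 days in).
That is not after March 13, 2040, so look at April 2040.
April 2040 starts on a Sunday, so its 1st Saturday is April 7, 2040 (6 days in).

April 7, 2040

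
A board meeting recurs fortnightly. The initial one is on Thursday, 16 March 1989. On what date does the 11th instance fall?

3 August 1989

The 11th occurrence is 10 intervals after the first: 10 × 14 = 140 days after 16 March 1989.
March has 31 days — 15 days to the end of March leaves 125.
April has 30 days (95 left).
May has 31 days (64 left).
June has 30 days (34 left).
July has 31 days (3 left).
3 days into August → 3 August 1989.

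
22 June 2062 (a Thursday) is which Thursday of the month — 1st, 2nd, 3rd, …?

Day 22 falls in week ⌈22/7⌉ of the month.
Days 1–7 hold the 1st Thursday, 8–14 the 2nd, 15–21 the 3rd, 22–28 the 4th, 29–31 the 5th.
22 is in the range for the 4th.

4th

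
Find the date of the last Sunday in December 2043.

27 December 2043

The first Sunday of December 2043 is December 6.
December 2043 has 31 days. Adding weeks: 6, 13, 20, 27 — the last one ≤ 31 is the 27th.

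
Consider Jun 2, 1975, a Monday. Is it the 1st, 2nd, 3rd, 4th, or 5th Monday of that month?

1st

Day 2 falls in week ⌈2/7⌉ of the month.
Days 1–7 hold the 1st Monday, 8–14 the 2nd, 15–21 the 3rd, 22–28 the 4th, 29–31 the 5th.
2 is in the range for the 1st.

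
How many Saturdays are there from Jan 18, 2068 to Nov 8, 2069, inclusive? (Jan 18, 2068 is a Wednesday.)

94

Jan 18, 2068 is a Wednesday; the first Saturday on or after it is Jan 21, 2068 (3 days later).
From Jan 21, 2068 to Nov 8, 2069: 345 + 312 = 657 days (rest of 2068, to Nov 8, 2069 in 2069).
657 ÷ 7 = 93 full weeks with remainder 6, so 93 more Saturdays after the first → 94.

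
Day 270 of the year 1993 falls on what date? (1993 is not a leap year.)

January has 31 days (270 − 31 = 239 remain).
February has 28 days (239 − 28 = 211 remain).
March has 31 days (211 − 31 = 180 remain).
April has 30 days (180 − 30 = 150 remain).
May has 31 days (150 − 31 = 119 remain).
June has 30 days (119 − 30 = 89 remain).
July has 31 days (89 − 31 = 58 remain).
August has 31 days (58 − 31 = 27 remain).
27 into September → September 27.

September 27, 1993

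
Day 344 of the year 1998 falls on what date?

January has 31 days (344 − 31 = 313 remain).
February has 28 days (313 − 28 = 285 remain).
March has 31 days (285 − 31 = 254 remain).
April has 30 days (254 − 30 = 224 remain).
May has 31 days (224 − 31 = 193 remain).
June has 30 days (193 − 30 = 163 remain).
July has 31 days (163 − 31 = 132 remain).
August has 31 days (132 − 31 = 101 remain).
September has 30 days (101 − 30 = 71 remain).
October has 31 days (71 − 31 = 40 remain).
November has 30 days (40 − 30 = 10 remain).
10 into December → December 10.

1998-12-10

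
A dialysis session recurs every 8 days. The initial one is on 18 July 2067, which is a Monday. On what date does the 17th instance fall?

The 17th occurrence is 16 intervals after the first: 16 × 8 = 128 days after 18 July 2067.
July has 31 days — 13 days to the end of July leaves 115.
August has 31 days (84 left).
September has 30 days (54 left).
October has 31 days (23 left).
23 days into November → 23 November 2067.

23 November 2067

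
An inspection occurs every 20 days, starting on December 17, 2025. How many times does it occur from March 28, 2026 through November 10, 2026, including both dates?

11

Occurrences land 20·i days after December 17, 2025 for i = 0, 1, 2, …
March 28, 2026 is 101 days after the start; 101 ÷ 20 = 5 remainder 1; since the remainder is 1, round up to i = 6. First occurrence in the window: #7 on April 16, 2026 (6×20 = 120 days in).
November 10, 2026 is 328 days after the start; 328 ÷ 20 = 16 remainder 8. Last occurrence in the window: #17 on November 2, 2026.
Occurrences #7 through #17: 11 in total.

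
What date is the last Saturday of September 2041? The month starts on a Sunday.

28 September 2041

September 2041 begins on a Sunday, so the first Saturday is September 7 (6 days later).
September 2041 has 30 days. Adding weeks: 7, 14, 21, 28 — the last one ≤ 30 is the 28th.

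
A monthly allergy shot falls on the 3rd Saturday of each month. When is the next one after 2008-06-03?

June 2008 starts on a Sunday; its first Saturday is the 7th, so the 3rd Saturday is the 21st — 2008-06-21.
2008-06-21 is after 2008-06-03, so that is the next one.

2008-06-21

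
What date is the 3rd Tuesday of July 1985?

The first Tuesday of July 1985 is July 2.
The 3rd Tuesday is 2 weeks later: 2 + 14 = 16.

1985-07-16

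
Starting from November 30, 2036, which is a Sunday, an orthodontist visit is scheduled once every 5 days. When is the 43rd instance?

The 43rd occurrence is 42 intervals after the first: 42 × 5 = 210 days after November 30, 2036.
November has 30 days — 0 days to the end of November leaves 210.
December has 31 days (179 left).
January has 31 days (148 left).
February has 28 days (120 left).
March has 31 days (89 left).
April has 30 days (59 left).
May has 31 days (28 left).
28 days into June → June 28, 2037.

June 28, 2037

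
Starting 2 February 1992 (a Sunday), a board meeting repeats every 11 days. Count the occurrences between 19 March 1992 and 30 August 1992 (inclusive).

Occurrences land 11·i days after 2 February 1992 for i = 0, 1, 2, …
19 March 1992 is 46 days after the start; 46 ÷ 11 = 4 remainder 2; since the remainder is 2, round up to i = 5. First occurrence in the window: #6 on 28 March 1992 (5×11 = 55 days in).
30 August 1992 is 210 days after the start; 210 ÷ 11 = 19 remainder 1. Last occurrence in the window: #20 on 29 August 1992.
Occurrences #6 through #20: 15 in total.

15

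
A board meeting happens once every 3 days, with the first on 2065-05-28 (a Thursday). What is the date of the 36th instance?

The 36th occurrence is 35 intervals after the first: 35 × 3 = 105 days after 2065-05-28.
May has 31 days — 3 days to the end of May leaves 102.
June has 30 days (72 left).
July has 31 days (41 left).
August has 31 days (10 left).
10 days into September → 2065-09-10.

2065-09-10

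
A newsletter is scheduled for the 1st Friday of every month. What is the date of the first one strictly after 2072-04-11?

2072-05-06

April 2072 starts on a Friday, so its 1st Friday is 2072-04-01.
That is not after 2072-04-11, so look at May 2072.
May 2072 starts on a Sunday, so its 1st Friday is 2072-05-06 (5 days in).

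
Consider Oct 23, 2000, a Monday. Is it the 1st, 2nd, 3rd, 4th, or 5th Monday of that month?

Day 23 falls in week ⌈23/7⌉ of the month.
Days 1–7 hold the 1st Monday, 8–14 the 2nd, 15–21 the 3rd, 22–28 the 4th, 29–31 the 5th.
23 is in the range for the 4th.

4th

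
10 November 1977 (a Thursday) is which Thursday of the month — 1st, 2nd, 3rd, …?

2nd

Day 10 falls in week ⌈10/7⌉ of the month.
Days 1–7 hold the 1st Thursday, 8–14 the 2nd, 15–21 the 3rd, 22–28 the 4th, 29–31 the 5th.
10 is in the range for the 2nd.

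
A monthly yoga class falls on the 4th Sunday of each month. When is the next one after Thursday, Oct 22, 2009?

Oct 25, 2009

Oct 2009 starts on a Thursday; its first Sunday is the 4th, so the 4th Sunday is the 25th — Oct 25, 2009.
Oct 25, 2009 is after Oct 22, 2009, so that is the next one.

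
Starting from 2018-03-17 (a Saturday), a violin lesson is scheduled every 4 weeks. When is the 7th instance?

The 7th occurrence is 6 intervals after the first: 6 × 28 = 168 days after 2018-03-17.
March has 31 days — 14 days to the end of March leaves 154.
April has 30 days (124 left).
May has 31 days (93 left).
June has 30 days (63 left).
July has 31 days (32 left).
August has 31 days (1 left).
1 day into September → 2018-09-01.

2018-09-01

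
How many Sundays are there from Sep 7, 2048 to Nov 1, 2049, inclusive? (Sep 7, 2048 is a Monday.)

Sep 7, 2048 is a Monday; the first Sunday on or after it is Sep 13, 2048 (6 days later).
From Sep 13, 2048 to Nov 1, 2049: 109 + 305 = 414 days (rest of 2048, to Nov 1, 2049 in 2049).
414 ÷ 7 = 59 full weeks with remainder 1, so 59 more Sundays after the first → 60.

60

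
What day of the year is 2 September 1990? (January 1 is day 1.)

Days in months before September: 31 + 28 + 31 + 30 + 31 + 30 + 31 + 31 = 243.
Plus 2 days into September → day 245.

245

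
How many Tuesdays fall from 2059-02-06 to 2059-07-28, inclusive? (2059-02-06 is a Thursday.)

2059-02-06 is a Thursday; the first Tuesday on or after it is 2059-02-11 (5 days later).
From 2059-02-11 to 2059-07-28: 17 + 31 + 30 + 31 + 30 + 28 = 167 days (rest of February, March, April, May, June, July).
167 ÷ 7 = 23 full weeks with remainder 6, so 23 more Tuesdays after the first → 24.

24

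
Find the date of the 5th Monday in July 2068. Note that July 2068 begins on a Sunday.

July 2068 begins on a Sunday, so the first Monday is July 2 (1 day later).
The 5th Monday is 4 weeks later: 2 + 28 = 30.

30 July 2068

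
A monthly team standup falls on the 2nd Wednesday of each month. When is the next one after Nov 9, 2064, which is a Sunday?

Nov 2064 starts on a Saturday; its first Wednesday is the 5th, so the 2nd Wednesday is the 12th — Nov 12, 2064.
Nov 12, 2064 is after Nov 9, 2064, so that is the next one.

Nov 12, 2064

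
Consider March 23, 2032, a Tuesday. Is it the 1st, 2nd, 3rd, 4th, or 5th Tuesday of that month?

Day 23 falls in week ⌈23/7⌉ of the month.
Days 1–7 hold the 1st Tuesday, 8–14 the 2nd, 15–21 the 3rd, 22–28 the 4th, 29–31 the 5th.
23 is in the range for the 4th.

4th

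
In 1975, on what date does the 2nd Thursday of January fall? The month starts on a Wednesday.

January 1975 begins on a Wednesday, so the first Thursday is January 2 (1 day later).
The 2nd Thursday is 1 weeks later: 2 + 7 = 9.

9 January 1975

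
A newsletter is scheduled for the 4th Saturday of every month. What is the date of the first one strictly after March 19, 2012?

March 24, 2012

March 2012 starts on a Thursday; its first Saturday is the 3rd, so the 4th Saturday is the 24th — March 24, 2012.
March 24, 2012 is after March 19, 2012, so that is the next one.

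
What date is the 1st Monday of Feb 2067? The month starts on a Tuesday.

Feb 2067 begins on a Tuesday, so the first Monday is Feb 7 (6 days later).

Feb 7, 2067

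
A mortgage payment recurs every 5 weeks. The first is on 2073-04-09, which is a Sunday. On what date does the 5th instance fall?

2073-08-27

The 5th occurrence is 4 intervals after the first: 4 × 35 = 140 days after 2073-04-09.
April has 30 days — 21 days to the end of April leaves 119.
May has 31 days (88 left).
June has 30 days (58 left).
July has 31 days (27 left).
27 days into August → 2073-08-27.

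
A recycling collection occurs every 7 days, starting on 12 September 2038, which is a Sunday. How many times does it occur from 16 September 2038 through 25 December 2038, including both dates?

14

Occurrences land 7·i days after 12 September 2038 for i = 0, 1, 2, …
16 September 2038 is 4 days after the start; 4 ÷ 7 = 0 remainder 4; since the remainder is 4, round up to i = 1. First occurrence in the window: #2 on 19 September 2038 (1×7 = 7 days in).
25 December 2038 is 104 days after the start; 104 ÷ 7 = 14 remainder 6. Last occurrence in the window: #15 on 19 December 2038.
Occurrences #2 through #15: 14 in total.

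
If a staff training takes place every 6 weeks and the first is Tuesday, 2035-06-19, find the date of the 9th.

2036-05-20

The 9th occurrence is 8 intervals after the first: 8 × 42 = 336 days after 2035-06-19.
June has 30 days — 11 days to the end of June leaves 325.
July has 31 days (294 left).
August has 31 days (263 left).
September has 30 days (233 left).
October has 31 days (202 left).
November has 30 days (172 left).
December has 31 days (141 left).
January has 31 days (110 left).
February has 29 days (81 left).
March has 31 days (50 left).
April has 30 days (20 left).
20 days into May → 2036-05-20.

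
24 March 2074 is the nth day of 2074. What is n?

83

Days in months before March: 31 + 28 = 59.
Plus 24 days into March → day 83.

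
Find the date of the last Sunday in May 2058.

May 2058 begins on a Wednesday, so the first Sunday is May 5 (4 days later).
May 2058 has 31 days. Adding weeks: 5, 12, 19, 26 — the last one ≤ 31 is the 26th.

May 26, 2058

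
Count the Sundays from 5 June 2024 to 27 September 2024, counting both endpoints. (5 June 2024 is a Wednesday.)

16

5 June 2024 is a Wednesday; the first Sunday on or after it is 9 June 2024 (4 days later).
From 9 June 2024 to 27 September 2024: 21 + 31 + 31 + 27 = 110 days (rest of June, July, August, September).
110 ÷ 7 = 15 full weeks with remainder 5, so 15 more Sundays after the first → 16.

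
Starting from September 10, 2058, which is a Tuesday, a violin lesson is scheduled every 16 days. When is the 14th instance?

April 6, 2059

The 14th occurrence is 13 intervals after the first: 13 × 16 = 208 days after September 10, 2058.
September has 30 days — 20 days to the end of September leaves 188.
October has 31 days (157 left).
November has 30 days (127 left).
December has 31 days (96 left).
January has 31 days (65 left).
February has 28 days (37 left).
March has 31 days (6 left).
6 days into April → April 6, 2059.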